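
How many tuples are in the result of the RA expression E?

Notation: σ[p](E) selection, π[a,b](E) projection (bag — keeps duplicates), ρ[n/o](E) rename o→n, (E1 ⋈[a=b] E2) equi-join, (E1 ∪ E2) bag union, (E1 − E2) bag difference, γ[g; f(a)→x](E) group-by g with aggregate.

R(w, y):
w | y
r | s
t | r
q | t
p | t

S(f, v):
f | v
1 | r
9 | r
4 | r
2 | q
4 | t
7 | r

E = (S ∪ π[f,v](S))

Stepwise |·|:
  S → 6
  S → 6
  π[f,v](S) → 6
  (S ∪ π[f,v](S)) → 12

|E| = 12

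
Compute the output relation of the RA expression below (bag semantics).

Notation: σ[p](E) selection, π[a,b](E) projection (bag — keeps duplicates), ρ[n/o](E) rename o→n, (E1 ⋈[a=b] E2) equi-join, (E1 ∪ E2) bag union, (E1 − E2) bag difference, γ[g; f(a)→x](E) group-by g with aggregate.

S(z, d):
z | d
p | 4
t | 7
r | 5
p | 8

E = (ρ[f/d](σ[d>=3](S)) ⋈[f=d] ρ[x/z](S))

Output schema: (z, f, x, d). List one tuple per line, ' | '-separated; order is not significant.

Row counts bottom-up:
  S → 4
  σ[d>=3](S) → 4
  ρ[f/d](σ[d>=3](S)) → 4
  S → 4
  ρ[x/z](S) → 4
  (ρ[f/d](σ[d>=3](S)) ⋈[f=d] ρ[x/z](S)) → 4

== RESULT ==
z | f | x | d
p | 4 | p | 4
p | 8 | p | 8
r | 5 | r | 5
t | 7 | t | 7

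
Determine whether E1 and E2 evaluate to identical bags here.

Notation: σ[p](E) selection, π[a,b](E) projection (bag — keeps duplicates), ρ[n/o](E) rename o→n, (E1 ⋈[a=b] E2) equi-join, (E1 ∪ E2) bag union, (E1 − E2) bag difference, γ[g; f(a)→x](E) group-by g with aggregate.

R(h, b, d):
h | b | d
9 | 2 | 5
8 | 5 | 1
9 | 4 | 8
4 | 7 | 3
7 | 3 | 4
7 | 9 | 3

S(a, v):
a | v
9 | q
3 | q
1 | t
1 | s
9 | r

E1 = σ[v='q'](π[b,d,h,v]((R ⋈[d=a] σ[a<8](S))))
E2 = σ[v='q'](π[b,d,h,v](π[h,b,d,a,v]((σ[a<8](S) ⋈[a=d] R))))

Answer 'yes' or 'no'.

E1 subexpression sizes:
  R → 6
  S → 5
  σ[a<8](S) → 3
  (R ⋈[d=a] σ[a<8](S)) → 4
  π[b,d,h,v]((R ⋈[d=a] σ[a<8](S))) → 4
  σ[v='q'](π[b,d,h,v]((R ⋈[d=a] σ[a<8](S)))) → 2
E2 subexpression sizes:
  S → 5
  σ[a<8](S) → 3
  R → 6
  (σ[a<8](S) ⋈[a=d] R) → 4
  π[h,b,d,a,v]((σ[a<8](S) ⋈[a=d] R)) → 4
  π[b,d,h,v](π[h,b,d,a,v]((σ[a<8](S) ⋈[a=d] R))) → 4
  σ[v='q'](π[b,d,h,v](π[h,b,d,a,v]((σ[a<8](S) ⋈[a=d] R)))) → 2

E1 and E2 produce the same multiset:
b | d | h | v
7 | 3 | 4 | q
9 | 3 | 7 | q

yes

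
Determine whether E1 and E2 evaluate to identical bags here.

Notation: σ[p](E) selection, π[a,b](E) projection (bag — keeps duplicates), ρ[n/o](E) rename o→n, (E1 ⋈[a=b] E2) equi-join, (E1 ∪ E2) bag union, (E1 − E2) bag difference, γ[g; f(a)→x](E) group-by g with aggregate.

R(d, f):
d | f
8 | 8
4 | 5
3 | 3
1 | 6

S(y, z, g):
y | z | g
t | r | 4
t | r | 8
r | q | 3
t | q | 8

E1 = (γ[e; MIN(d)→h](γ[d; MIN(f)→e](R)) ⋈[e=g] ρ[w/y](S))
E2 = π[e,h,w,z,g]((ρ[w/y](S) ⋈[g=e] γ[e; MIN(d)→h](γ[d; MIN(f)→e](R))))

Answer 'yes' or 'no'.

E1 row counts bottom-up:
  R → 4
  γ[d; MIN(f)→e](R) → 4
  γ[e; MIN(d)→h](γ[d; MIN(f)→e](R)) → 4
  S → 4
  ρ[w/y](S) → 4
  (γ[e; MIN(d)→h](γ[d; MIN(f)→e](R)) ⋈[e=g] ρ[w/y](S)) → 3
E2 row counts bottom-up:
  S → 4
  ρ[w/y](S) → 4
  R → 4
  γ[d; MIN(f)→e](R) → 4
  γ[e; MIN(d)→h](γ[d; MIN(f)→e](R)) → 4
  (ρ[w/y](S) ⋈[g=e] γ[e; MIN(d)→h](γ[d; MIN(f)→e](R))) → 3
  π[e,h,w,z,g]((ρ[w/y](S) ⋈[g=e] γ[e; MIN(d)→h](γ[d; MIN(f)→e](R)))) → 3

E1 and E2 produce the same multiset:
e | h | w | z | g
3 | 3 | r | q | 3
8 | 8 | t | q | 8
8 | 8 | t | r | 8

yes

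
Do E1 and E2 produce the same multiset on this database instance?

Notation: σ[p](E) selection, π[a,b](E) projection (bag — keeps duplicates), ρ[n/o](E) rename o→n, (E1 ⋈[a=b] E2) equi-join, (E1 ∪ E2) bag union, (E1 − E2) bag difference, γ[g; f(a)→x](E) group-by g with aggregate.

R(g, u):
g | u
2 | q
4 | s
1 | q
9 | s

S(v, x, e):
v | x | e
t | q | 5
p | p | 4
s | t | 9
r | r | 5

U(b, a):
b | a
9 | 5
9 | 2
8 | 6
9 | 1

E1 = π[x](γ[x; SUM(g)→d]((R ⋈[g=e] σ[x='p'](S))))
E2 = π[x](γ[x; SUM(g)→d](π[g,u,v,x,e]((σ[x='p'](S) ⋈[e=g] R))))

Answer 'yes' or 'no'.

E1 subexpression sizes:
  R → 4
  S → 4
  σ[x='p'](S) → 1
  (R ⋈[g=e] σ[x='p'](S)) → 1
  γ[x; SUM(g)→d]((R ⋈[g=e] σ[x='p'](S))) → 1
  π[x](γ[x; SUM(g)→d]((R ⋈[g=e] σ[x='p'](S)))) → 1
E2 subexpression sizes:
  S → 4
  σ[x='p'](S) → 1
  R → 4
  (σ[x='p'](S) ⋈[e=g] R) → 1
  π[g,u,v,x,e]((σ[x='p'](S) ⋈[e=g] R)) → 1
  γ[x; SUM(g)→d](π[g,u,v,x,e]((σ[x='p'](S) ⋈[e=g] R))) → 1
  π[x](γ[x; SUM(g)→d](π[g,u,v,x,e]((σ[x='p'](S) ⋈[e=g] R)))) → 1

E1 and E2 produce the same multiset:
x
p

yes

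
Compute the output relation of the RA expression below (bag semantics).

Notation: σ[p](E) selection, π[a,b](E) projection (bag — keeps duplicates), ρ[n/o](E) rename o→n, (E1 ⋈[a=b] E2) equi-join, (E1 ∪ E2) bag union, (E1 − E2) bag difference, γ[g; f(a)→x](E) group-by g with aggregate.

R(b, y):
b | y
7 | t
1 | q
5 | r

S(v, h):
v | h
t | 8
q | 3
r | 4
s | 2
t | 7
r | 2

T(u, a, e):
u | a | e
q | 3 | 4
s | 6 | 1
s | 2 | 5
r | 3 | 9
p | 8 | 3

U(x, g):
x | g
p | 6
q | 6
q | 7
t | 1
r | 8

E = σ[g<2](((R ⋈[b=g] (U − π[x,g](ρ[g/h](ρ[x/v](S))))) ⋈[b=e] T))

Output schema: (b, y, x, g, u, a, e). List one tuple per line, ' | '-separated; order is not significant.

Stepwise |·|:
  R → 3
  U → 5
  S → 6
  ρ[x/v](S) → 6
  ρ[g/h](ρ[x/v](S)) → 6
  π[x,g](ρ[g/h](ρ[x/v](S))) → 6
  (U − π[x,g](ρ[g/h](ρ[x/v](S)))) → 5
  (R ⋈[b=g] (U − π[x,g](ρ[g/h](ρ[x/v](S))))) → 2
  T → 5
  ((R ⋈[b=g] (U − π[x,g](ρ[g/h](ρ[x/v](S))))) ⋈[b=e] T) → 1
  σ[g<2](((R ⋈[b=g] (U − π[x,g](ρ[g/h](ρ[x/v](S))))) ⋈[b=e] T)) → 1

== RESULT ==
b | y | x | g | u | a | e
1 | q | t | 1 | s | 6 | 1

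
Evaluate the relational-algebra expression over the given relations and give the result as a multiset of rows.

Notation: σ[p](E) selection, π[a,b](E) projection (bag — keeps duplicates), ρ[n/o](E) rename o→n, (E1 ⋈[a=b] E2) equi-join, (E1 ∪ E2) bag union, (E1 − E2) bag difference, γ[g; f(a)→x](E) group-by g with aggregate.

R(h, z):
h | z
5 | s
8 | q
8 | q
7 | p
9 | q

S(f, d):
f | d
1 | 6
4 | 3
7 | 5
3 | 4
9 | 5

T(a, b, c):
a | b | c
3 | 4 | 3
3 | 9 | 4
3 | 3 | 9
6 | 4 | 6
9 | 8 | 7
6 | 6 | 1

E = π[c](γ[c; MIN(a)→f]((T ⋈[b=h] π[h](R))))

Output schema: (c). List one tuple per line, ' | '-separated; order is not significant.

Row counts bottom-up:
  T → 6
  R → 5
  π[h](R) → 5
  (T ⋈[b=h] π[h](R)) → 3
  γ[c; MIN(a)→f]((T ⋈[b=h] π[h](R))) → 2
  π[c](γ[c; MIN(a)→f]((T ⋈[b=h] π[h](R)))) → 2

== RESULT ==
c
4
7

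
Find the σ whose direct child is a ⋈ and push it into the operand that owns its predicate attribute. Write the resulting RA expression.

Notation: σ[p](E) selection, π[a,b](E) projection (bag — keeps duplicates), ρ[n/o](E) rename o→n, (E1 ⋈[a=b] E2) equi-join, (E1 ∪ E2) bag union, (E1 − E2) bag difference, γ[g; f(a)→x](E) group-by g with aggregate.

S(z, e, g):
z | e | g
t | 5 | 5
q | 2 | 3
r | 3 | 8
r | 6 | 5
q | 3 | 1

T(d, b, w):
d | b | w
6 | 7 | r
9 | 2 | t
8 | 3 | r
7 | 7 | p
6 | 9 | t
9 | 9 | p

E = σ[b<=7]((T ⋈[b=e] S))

σ filters on b, owned by the left side.
E' = (σ[b<=7](T) ⋈[b=e] S)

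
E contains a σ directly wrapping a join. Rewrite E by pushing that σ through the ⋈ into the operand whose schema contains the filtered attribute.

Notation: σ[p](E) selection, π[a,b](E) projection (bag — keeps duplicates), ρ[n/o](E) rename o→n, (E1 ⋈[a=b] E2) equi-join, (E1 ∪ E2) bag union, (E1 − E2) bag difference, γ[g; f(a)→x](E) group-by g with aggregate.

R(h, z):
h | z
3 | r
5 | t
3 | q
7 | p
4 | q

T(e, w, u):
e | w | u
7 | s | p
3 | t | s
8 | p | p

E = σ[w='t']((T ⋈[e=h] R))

σ filters on w, owned by the left side.
E' = (σ[w='t'](T) ⋈[e=h] R)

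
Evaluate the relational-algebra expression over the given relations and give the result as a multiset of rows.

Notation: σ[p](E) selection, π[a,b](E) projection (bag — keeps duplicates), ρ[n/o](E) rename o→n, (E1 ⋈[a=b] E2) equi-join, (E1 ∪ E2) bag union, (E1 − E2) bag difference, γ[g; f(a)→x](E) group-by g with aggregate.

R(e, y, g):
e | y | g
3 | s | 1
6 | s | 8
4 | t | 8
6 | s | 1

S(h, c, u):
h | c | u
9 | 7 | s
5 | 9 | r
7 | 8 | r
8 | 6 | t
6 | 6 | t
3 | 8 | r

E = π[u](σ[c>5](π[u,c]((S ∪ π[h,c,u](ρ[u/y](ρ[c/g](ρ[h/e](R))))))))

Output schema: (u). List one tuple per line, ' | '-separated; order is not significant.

Per-node cardinality:
  S → 6
  R → 4
  ρ[h/e](R) → 4
  ρ[c/g](ρ[h/e](R)) → 4
  ρ[u/y](ρ[c/g](ρ[h/e](R))) → 4
  π[h,c,u](ρ[u/y](ρ[c/g](ρ[h/e](R)))) → 4
  (S ∪ π[h,c,u](ρ[u/y](ρ[c/g](ρ[h/e](R))))) → 10
  π[u,c]((S ∪ π[h,c,u](ρ[u/y](ρ[c/g](ρ[h/e](R)))))) → 10
  σ[c>5](π[u,c]((S ∪ π[h,c,u](ρ[u/y](ρ[c/g](ρ[h/e](R))))))) → 8
  π[u](σ[c>5](π[u,c]((S ∪ π[h,c,u](ρ[u/y](ρ[c/g](ρ[h/e](R)))))))) → 8

== RESULT ==
u
r
r
r
s
s
t
t
t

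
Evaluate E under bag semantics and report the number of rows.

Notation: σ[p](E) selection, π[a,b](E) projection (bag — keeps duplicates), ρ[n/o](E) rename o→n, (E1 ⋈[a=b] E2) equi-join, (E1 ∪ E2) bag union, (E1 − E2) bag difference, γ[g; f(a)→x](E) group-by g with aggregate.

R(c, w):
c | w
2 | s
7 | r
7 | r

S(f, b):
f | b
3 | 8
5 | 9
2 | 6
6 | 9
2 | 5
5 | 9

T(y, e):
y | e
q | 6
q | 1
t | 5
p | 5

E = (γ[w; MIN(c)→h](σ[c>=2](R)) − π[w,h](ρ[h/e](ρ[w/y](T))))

Subexpression sizes:
  R → 3
  σ[c>=2](R) → 3
  γ[w; MIN(c)→h](σ[c>=2](R)) → 2
  T → 4
  ρ[w/y](T) → 4
  ρ[h/e](ρ[w/y](T)) → 4
  π[w,h](ρ[h/e](ρ[w/y](T))) → 4
  (γ[w; MIN(c)→h](σ[c>=2](R)) − π[w,h](ρ[h/e](ρ[w/y](T)))) → 2

|E| = 2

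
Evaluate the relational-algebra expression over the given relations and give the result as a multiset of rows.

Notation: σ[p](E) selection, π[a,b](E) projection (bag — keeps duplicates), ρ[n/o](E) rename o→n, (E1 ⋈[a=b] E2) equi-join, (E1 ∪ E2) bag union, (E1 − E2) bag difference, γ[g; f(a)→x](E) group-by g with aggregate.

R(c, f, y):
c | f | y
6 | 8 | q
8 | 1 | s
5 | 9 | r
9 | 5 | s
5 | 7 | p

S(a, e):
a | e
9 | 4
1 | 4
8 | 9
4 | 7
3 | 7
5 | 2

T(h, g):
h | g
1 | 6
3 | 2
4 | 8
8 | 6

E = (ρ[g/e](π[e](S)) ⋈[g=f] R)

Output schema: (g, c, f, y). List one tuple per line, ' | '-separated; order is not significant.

Row counts bottom-up:
  S → 6
  π[e](S) → 6
  ρ[g/e](π[e](S)) → 6
  R → 5
  (ρ[g/e](π[e](S)) ⋈[g=f] R) → 3

== RESULT ==
g | c | f | y
7 | 5 | 7 | p
7 | 5 | 7 | p
9 | 5 | 9 | r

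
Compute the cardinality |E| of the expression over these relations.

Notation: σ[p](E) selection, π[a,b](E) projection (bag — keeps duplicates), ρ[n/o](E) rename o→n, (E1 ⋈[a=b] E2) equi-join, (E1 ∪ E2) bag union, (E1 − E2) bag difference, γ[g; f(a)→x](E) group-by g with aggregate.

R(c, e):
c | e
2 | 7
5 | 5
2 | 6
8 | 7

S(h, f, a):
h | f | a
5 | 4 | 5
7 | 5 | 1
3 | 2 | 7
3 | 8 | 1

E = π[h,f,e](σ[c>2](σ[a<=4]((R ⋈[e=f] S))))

Row counts bottom-up:
  R → 4
  S → 4
  (R ⋈[e=f] S) → 1
  σ[a<=4]((R ⋈[e=f] S)) → 1
  σ[c>2](σ[a<=4]((R ⋈[e=f] S))) → 1
  π[h,f,e](σ[c>2](σ[a<=4]((R ⋈[e=f] S)))) → 1

|E| = 1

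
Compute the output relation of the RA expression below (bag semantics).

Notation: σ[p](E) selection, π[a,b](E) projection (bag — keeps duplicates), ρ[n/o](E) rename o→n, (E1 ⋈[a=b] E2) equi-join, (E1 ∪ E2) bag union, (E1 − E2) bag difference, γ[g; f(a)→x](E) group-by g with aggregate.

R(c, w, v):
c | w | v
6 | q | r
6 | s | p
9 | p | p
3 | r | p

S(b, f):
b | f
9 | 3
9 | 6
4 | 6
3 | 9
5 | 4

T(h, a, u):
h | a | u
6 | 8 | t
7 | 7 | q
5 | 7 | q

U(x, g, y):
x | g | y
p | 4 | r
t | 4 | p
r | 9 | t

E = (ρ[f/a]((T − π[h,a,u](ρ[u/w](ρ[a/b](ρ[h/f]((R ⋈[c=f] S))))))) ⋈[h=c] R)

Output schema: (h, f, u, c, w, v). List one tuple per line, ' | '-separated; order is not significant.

Row counts bottom-up:
  T → 3
  R → 4
  S → 5
  (R ⋈[c=f] S) → 6
  ρ[h/f]((R ⋈[c=f] S)) → 6
  ρ[a/b](ρ[h/f]((R ⋈[c=f] S))) → 6
  ρ[u/w](ρ[a/b](ρ[h/f]((R ⋈[c=f] S)))) → 6
  π[h,a,u](ρ[u/w](ρ[a/b](ρ[h/f]((R ⋈[c=f] S))))) → 6
  (T − π[h,a,u](ρ[u/w](ρ[a/b](ρ[h/f]((R ⋈[c=f] S)))))) → 3
  ρ[f/a]((T − π[h,a,u](ρ[u/w](ρ[a/b](ρ[h/f]((R ⋈[c=f] S))))))) → 3
  R → 4
  (ρ[f/a]((T − π[h,a,u](ρ[u/w](ρ[a/b](ρ[h/f]((R ⋈[c=f] S))))))) ⋈[h=c] R) → 2

== RESULT ==
h | f | u | c | w | v
6 | 8 | t | 6 | q | r
6 | 8 | t | 6 | s | p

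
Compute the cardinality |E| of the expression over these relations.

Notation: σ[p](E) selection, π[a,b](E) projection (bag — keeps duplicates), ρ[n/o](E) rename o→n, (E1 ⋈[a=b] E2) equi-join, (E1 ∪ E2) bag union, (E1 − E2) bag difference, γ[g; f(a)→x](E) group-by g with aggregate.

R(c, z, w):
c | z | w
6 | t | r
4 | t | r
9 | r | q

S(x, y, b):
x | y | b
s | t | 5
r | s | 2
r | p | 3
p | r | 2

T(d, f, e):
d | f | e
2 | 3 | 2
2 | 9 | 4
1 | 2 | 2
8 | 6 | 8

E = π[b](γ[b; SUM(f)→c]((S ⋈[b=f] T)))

Stepwise |·|:
  S → 4
  T → 4
  (S ⋈[b=f] T) → 3
  γ[b; SUM(f)→c]((S ⋈[b=f] T)) → 2
  π[b](γ[b; SUM(f)→c]((S ⋈[b=f] T))) → 2

|E| = 2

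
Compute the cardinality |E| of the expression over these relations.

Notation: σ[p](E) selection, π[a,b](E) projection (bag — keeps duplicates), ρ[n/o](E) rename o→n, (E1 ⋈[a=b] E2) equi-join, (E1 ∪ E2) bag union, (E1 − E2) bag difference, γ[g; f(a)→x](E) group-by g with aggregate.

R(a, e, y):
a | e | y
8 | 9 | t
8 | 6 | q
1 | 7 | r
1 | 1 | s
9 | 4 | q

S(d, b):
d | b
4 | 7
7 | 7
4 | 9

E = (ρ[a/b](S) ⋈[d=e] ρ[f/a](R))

Stepwise |·|:
  S → 3
  ρ[a/b](S) → 3
  R → 5
  ρ[f/a](R) → 5
  (ρ[a/b](S) ⋈[d=e] ρ[f/a](R)) → 3

|E| = 3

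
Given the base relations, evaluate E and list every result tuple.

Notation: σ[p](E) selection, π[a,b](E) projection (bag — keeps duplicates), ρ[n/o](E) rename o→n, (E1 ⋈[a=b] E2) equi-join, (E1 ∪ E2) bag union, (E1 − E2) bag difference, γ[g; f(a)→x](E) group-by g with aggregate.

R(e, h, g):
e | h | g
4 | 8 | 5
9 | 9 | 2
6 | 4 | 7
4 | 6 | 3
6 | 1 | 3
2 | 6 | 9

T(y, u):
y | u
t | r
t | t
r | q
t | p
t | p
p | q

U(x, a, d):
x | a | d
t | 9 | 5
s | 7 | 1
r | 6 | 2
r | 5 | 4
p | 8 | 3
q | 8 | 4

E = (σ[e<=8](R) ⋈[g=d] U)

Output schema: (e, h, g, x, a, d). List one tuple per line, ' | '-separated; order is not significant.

Stepwise |·|:
  R → 6
  σ[e<=8](R) → 5
  U → 6
  (σ[e<=8](R) ⋈[g=d] U) → 3

== RESULT ==
e | h | g | x | a | d
4 | 6 | 3 | p | 8 | 3
4 | 8 | 5 | t | 9 | 5
6 | 1 | 3 | p | 8 | 3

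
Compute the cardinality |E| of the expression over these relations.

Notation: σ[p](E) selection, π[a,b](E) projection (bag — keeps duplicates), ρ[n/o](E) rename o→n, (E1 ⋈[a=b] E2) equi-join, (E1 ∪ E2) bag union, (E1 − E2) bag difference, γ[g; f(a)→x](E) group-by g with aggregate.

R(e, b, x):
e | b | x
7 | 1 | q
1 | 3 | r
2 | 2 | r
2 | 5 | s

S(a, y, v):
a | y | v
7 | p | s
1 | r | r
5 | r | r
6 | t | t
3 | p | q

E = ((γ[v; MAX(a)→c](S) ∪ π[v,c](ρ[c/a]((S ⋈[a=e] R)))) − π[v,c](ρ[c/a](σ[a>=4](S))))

Per-node cardinality:
  S → 5
  γ[v; MAX(a)→c](S) → 4
  S → 5
  R → 4
  (S ⋈[a=e] R) → 2
  ρ[c/a]((S ⋈[a=e] R)) → 2
  π[v,c](ρ[c/a]((S ⋈[a=e] R))) → 2
  (γ[v; MAX(a)→c](S) ∪ π[v,c](ρ[c/a]((S ⋈[a=e] R)))) → 6
  S → 5
  σ[a>=4](S) → 3
  ρ[c/a](σ[a>=4](S)) → 3
  π[v,c](ρ[c/a](σ[a>=4](S))) → 3
  ((γ[v; MAX(a)→c](S) ∪ π[v,c](ρ[c/a]((S ⋈[a=e] R)))) − π[v,c](ρ[c/a](σ[a>=4](S)))) → 3

|E| = 3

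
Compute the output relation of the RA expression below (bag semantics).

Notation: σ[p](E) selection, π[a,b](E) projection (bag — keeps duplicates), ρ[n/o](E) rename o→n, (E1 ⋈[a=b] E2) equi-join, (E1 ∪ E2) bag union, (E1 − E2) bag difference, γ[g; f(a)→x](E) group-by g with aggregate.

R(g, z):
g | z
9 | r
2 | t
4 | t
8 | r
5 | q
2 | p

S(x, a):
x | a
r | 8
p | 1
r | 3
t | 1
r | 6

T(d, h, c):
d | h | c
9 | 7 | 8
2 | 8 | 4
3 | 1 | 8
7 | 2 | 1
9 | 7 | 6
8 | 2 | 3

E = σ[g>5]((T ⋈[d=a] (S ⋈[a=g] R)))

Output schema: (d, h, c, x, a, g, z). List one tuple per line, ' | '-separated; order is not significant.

Subexpression sizes:
  T → 6
  S → 5
  R → 6
  (S ⋈[a=g] R) → 1
  (T ⋈[d=a] (S ⋈[a=g] R)) → 1
  σ[g>5]((T ⋈[d=a] (S ⋈[a=g] R))) → 1

== RESULT ==
d | h | c | x | a | g | z
8 | 2 | 3 | r | 8 | 8 | r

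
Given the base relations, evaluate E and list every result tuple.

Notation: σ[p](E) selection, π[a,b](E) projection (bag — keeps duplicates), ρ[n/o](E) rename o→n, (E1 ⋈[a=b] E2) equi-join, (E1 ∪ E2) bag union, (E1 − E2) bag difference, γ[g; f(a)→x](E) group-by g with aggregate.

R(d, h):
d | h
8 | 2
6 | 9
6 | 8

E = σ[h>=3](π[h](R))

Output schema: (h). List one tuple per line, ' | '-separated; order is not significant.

Subexpression sizes:
  R → 3
  π[h](R) → 3
  σ[h>=3](π[h](R)) → 2

== RESULT ==
h
8
9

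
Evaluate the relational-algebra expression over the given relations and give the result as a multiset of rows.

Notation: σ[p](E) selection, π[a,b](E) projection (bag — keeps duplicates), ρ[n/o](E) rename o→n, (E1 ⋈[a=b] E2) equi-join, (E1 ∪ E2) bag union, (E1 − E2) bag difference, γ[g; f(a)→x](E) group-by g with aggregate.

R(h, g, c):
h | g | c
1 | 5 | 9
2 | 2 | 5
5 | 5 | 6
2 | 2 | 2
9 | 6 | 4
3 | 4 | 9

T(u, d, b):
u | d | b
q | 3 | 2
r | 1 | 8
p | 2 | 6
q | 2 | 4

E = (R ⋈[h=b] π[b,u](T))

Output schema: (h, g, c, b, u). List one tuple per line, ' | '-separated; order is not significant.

Row counts bottom-up:
  R → 6
  T → 4
  π[b,u](T) → 4
  (R ⋈[h=b] π[b,u](T)) → 2

== RESULT ==
h | g | c | b | u
2 | 2 | 2 | 2 | q
2 | 2 | 5 | 2 | q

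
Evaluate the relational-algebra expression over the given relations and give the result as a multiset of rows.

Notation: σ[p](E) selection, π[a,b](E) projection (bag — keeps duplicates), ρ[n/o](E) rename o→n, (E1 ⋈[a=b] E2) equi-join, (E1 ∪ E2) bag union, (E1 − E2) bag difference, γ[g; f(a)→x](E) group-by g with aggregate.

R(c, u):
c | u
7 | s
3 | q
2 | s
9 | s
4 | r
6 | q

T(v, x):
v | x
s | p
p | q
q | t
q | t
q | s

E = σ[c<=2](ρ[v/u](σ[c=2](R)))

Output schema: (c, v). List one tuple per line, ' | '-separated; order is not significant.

Row counts bottom-up:
  R → 6
  σ[c=2](R) → 1
  ρ[v/u](σ[c=2](R)) → 1
  σ[c<=2](ρ[v/u](σ[c=2](R))) → 1

== RESULT ==
c | v
2 | s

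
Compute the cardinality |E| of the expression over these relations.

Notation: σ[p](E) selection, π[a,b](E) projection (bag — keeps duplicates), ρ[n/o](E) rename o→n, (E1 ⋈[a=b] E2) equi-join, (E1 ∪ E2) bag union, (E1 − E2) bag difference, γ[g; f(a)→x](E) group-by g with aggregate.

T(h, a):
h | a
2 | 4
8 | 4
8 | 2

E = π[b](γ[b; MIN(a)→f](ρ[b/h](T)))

Stepwise |·|:
  T → 3
  ρ[b/h](T) → 3
  γ[b; MIN(a)→f](ρ[b/h](T)) → 2
  π[b](γ[b; MIN(a)→f](ρ[b/h](T))) → 2

|E| = 2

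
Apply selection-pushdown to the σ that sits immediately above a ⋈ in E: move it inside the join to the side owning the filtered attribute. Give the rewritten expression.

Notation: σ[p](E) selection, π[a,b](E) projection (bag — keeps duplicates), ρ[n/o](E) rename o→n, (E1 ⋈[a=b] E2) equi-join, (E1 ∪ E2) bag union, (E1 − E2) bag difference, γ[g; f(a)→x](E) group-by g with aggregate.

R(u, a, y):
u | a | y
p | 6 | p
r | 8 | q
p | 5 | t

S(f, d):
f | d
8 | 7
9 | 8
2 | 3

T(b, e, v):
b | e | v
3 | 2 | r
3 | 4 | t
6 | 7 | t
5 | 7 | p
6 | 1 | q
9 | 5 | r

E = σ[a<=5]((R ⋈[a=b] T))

σ filters on a, owned by the left side.
E' = (σ[a<=5](R) ⋈[a=b] T)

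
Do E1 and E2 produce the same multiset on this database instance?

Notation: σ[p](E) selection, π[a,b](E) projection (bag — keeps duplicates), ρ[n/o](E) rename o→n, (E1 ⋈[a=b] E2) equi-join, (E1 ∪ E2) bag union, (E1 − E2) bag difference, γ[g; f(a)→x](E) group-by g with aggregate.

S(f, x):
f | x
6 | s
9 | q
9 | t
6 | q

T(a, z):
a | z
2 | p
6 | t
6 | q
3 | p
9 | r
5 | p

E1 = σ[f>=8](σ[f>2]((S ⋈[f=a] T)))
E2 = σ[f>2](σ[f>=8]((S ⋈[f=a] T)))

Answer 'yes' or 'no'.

E1 per-node cardinality:
  S → 4
  T → 6
  (S ⋈[f=a] T) → 6
  σ[f>2]((S ⋈[f=a] T)) → 6
  σ[f>=8](σ[f>2]((S ⋈[f=a] T))) → 2
E2 per-node cardinality:
  S → 4
  T → 6
  (S ⋈[f=a] T) → 6
  σ[f>=8]((S ⋈[f=a] T)) → 2
  σ[f>2](σ[f>=8]((S ⋈[f=a] T))) → 2

E1 and E2 produce the same multiset:
f | x | a | z
9 | q | 9 | r
9 | t | 9 | r

yes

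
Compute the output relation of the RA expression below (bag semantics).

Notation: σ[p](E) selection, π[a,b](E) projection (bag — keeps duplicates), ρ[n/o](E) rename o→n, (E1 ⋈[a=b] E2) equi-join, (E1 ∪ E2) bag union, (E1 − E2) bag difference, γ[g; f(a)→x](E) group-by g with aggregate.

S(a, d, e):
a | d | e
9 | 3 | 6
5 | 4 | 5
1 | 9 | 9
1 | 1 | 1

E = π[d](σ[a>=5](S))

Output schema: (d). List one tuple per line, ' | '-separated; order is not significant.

Row counts bottom-up:
  S → 4
  σ[a>=5](S) → 2
  π[d](σ[a>=5](S)) → 2

== RESULT ==
d
3
4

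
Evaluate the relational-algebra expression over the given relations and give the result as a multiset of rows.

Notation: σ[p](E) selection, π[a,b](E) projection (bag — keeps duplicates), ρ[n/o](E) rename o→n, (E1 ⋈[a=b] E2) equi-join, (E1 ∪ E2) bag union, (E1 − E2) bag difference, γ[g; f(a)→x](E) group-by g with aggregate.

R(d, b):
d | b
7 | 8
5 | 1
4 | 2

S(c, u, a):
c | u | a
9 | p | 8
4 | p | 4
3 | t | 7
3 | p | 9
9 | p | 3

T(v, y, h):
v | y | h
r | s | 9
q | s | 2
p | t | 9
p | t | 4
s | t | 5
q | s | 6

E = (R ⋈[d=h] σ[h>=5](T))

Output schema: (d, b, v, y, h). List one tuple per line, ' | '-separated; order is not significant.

Per-node cardinality:
  R → 3
  T → 6
  σ[h>=5](T) → 4
  (R ⋈[d=h] σ[h>=5](T)) → 1

== RESULT ==
d | b | v | y | h
5 | 1 | s | t | 5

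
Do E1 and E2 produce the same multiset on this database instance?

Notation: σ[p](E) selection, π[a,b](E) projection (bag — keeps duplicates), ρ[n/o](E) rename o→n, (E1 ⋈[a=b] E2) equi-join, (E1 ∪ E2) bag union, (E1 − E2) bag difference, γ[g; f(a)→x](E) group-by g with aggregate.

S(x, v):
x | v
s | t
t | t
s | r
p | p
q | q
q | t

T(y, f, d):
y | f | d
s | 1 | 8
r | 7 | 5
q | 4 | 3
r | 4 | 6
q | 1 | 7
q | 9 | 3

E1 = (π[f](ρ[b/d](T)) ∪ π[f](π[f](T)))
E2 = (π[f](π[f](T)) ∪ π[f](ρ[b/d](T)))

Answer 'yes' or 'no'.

E1 subexpression sizes:
  T → 6
  ρ[b/d](T) → 6
  π[f](ρ[b/d](T)) → 6
  T → 6
  π[f](T) → 6
  π[f](π[f](T)) → 6
  (π[f](ρ[b/d](T)) ∪ π[f](π[f](T))) → 12
E2 subexpression sizes:
  T → 6
  π[f](T) → 6
  π[f](π[f](T)) → 6
  T → 6
  ρ[b/d](T) → 6
  π[f](ρ[b/d](T)) → 6
  (π[f](π[f](T)) ∪ π[f](ρ[b/d](T))) → 12

E1 and E2 produce the same multiset:
f
1
1
1
1
4
4
4
4
7
7
9
9

yes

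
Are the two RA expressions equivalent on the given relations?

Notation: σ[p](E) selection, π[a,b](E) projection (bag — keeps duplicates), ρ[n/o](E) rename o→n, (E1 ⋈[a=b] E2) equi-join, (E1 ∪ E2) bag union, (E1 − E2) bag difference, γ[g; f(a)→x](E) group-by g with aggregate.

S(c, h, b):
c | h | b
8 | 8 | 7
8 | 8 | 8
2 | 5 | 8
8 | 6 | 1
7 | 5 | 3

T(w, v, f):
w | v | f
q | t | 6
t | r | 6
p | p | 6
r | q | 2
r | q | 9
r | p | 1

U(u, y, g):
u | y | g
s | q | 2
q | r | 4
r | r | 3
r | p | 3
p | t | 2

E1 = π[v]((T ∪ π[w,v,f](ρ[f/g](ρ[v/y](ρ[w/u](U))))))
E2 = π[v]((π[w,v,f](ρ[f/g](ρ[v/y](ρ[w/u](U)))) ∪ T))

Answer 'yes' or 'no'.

E1 per-node cardinality:
  T → 6
  U → 5
  ρ[w/u](U) → 5
  ρ[v/y](ρ[w/u](U)) → 5
  ρ[f/g](ρ[v/y](ρ[w/u](U))) → 5
  π[w,v,f](ρ[f/g](ρ[v/y](ρ[w/u](U)))) → 5
  (T ∪ π[w,v,f](ρ[f/g](ρ[v/y](ρ[w/u](U))))) → 11
  π[v]((T ∪ π[w,v,f](ρ[f/g](ρ[v/y](ρ[w/u](U)))))) → 11
E2 per-node cardinality:
  U → 5
  ρ[w/u](U) → 5
  ρ[v/y](ρ[w/u](U)) → 5
  ρ[f/g](ρ[v/y](ρ[w/u](U))) → 5
  π[w,v,f](ρ[f/g](ρ[v/y](ρ[w/u](U)))) → 5
  T → 6
  (π[w,v,f](ρ[f/g](ρ[v/y](ρ[w/u](U)))) ∪ T) → 11
  π[v]((π[w,v,f](ρ[f/g](ρ[v/y](ρ[w/u](U)))) ∪ T)) → 11

E1 and E2 produce the same multiset:
v
p
p
p
q
q
q
r
r
r
t
t

yes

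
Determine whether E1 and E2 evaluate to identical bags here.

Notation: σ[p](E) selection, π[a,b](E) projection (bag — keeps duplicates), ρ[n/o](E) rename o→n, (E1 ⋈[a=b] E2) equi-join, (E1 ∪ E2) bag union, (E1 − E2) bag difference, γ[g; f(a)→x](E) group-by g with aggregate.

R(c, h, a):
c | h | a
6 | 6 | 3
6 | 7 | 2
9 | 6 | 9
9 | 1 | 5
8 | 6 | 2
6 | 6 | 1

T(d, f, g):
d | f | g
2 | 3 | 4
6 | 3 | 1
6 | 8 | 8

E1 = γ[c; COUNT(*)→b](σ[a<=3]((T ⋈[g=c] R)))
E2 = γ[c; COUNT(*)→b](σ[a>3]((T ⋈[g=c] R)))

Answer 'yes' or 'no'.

E1 row counts bottom-up:
  T → 3
  R → 6
  (T ⋈[g=c] R) → 1
  σ[a<=3]((T ⋈[g=c] R)) → 1
  γ[c; COUNT(*)→b](σ[a<=3]((T ⋈[g=c] R))) → 1
E2 row counts bottom-up:
  T → 3
  R → 6
  (T ⋈[g=c] R) → 1
  σ[a>3]((T ⋈[g=c] R)) → 0
  γ[c; COUNT(*)→b](σ[a>3]((T ⋈[g=c] R))) → 0

E1 result:
c | b
8 | 1
E2 result:
c | b
(0 rows)
Witness: (8, 1) appears 1× in E1 but 0× in E2.

no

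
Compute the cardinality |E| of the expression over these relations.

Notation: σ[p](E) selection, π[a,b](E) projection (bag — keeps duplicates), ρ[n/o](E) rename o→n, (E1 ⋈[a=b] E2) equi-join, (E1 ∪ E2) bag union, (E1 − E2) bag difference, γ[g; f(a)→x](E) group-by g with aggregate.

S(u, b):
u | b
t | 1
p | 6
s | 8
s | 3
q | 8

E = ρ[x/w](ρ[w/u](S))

Row counts bottom-up:
  S → 5
  ρ[w/u](S) → 5
  ρ[x/w](ρ[w/u](S)) → 5

|E| = 5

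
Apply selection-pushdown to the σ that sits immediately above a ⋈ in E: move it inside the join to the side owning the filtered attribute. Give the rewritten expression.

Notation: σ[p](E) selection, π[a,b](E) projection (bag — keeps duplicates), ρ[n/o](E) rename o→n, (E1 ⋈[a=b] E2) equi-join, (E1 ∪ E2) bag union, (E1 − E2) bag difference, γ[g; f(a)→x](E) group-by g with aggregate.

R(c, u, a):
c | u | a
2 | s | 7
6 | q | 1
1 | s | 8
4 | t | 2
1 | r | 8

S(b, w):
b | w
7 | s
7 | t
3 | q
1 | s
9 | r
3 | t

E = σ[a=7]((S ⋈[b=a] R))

σ filters on a, owned by the right side.
E' = (S ⋈[b=a] σ[a=7](R))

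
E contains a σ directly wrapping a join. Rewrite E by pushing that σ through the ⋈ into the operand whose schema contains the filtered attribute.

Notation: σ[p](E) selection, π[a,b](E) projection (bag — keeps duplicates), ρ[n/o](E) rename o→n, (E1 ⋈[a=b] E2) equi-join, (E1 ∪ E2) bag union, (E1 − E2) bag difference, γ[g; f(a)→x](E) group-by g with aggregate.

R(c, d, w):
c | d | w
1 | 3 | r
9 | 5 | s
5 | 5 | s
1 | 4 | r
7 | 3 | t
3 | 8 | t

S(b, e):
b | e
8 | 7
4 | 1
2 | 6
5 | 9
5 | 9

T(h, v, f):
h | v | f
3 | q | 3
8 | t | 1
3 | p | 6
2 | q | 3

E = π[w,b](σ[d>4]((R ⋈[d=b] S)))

σ filters on d, owned by the left side.
E' = π[w,b]((σ[d>4](R) ⋈[d=b] S))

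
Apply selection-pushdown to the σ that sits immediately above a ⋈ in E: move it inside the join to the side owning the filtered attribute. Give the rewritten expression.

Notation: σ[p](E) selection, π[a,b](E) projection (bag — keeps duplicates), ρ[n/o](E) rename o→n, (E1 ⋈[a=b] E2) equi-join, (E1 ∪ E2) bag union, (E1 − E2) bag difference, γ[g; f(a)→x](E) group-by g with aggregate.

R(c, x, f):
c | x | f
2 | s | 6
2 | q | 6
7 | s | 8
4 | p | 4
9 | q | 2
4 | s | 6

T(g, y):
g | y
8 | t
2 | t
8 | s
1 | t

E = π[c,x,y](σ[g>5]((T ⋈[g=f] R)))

σ filters on g, owned by the left side.
E' = π[c,x,y]((σ[g>5](T) ⋈[g=f] R))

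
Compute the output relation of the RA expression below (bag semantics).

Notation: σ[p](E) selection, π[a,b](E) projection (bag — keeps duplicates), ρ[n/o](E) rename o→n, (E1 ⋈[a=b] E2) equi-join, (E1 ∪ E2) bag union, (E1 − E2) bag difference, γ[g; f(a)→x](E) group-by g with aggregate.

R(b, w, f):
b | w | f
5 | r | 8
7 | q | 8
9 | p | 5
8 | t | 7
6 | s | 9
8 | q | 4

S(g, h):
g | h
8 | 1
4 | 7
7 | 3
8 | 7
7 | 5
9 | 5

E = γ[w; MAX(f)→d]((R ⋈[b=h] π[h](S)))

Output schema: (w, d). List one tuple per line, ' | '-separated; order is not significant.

Per-node cardinality:
  R → 6
  S → 6
  π[h](S) → 6
  (R ⋈[b=h] π[h](S)) → 4
  γ[w; MAX(f)→d]((R ⋈[b=h] π[h](S))) → 2

== RESULT ==
w | d
q | 8
r | 8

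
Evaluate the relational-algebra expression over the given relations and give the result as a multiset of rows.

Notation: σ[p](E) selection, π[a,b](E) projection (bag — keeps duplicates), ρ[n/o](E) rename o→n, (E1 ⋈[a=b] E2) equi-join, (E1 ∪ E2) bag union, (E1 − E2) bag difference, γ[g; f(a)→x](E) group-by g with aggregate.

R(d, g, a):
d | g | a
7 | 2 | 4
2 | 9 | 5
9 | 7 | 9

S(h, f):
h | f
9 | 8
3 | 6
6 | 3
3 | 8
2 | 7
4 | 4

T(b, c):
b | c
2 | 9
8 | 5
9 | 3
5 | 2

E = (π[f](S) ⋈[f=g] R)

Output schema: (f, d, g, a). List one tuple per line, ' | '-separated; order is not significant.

Stepwise |·|:
  S → 6
  π[f](S) → 6
  R → 3
  (π[f](S) ⋈[f=g] R) → 1

== RESULT ==
f | d | g | a
7 | 9 | 7 | 9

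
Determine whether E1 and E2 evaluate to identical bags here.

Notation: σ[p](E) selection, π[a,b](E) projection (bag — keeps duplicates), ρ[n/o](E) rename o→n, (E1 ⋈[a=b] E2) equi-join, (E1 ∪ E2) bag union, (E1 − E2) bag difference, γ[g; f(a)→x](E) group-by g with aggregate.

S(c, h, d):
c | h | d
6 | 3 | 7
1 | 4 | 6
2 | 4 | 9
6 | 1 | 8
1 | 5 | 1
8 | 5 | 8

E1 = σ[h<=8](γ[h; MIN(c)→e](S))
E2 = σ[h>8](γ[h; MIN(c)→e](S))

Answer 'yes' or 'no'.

E1 row counts bottom-up:
  S → 6
  γ[h; MIN(c)→e](S) → 4
  σ[h<=8](γ[h; MIN(c)→e](S)) → 4
E2 row counts bottom-up:
  S → 6
  γ[h; MIN(c)→e](S) → 4
  σ[h>8](γ[h; MIN(c)→e](S)) → 0

E1 result:
h | e
1 | 6
3 | 6
4 | 1
5 | 1
E2 result:
h | e
(0 rows)
Witness: (1, 6) appears 1× in E1 but 0× in E2.

no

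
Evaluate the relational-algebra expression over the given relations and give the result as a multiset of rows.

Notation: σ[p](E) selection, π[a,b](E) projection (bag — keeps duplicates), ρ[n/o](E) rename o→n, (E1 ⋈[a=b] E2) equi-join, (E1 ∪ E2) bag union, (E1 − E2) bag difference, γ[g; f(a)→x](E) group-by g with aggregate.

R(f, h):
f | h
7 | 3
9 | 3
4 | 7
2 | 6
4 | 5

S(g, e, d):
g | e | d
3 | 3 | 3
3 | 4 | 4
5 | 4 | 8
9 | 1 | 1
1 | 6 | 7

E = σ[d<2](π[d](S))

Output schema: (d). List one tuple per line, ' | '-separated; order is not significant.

Per-node cardinality:
  S → 5
  π[d](S) → 5
  σ[d<2](π[d](S)) → 1

== RESULT ==
d
1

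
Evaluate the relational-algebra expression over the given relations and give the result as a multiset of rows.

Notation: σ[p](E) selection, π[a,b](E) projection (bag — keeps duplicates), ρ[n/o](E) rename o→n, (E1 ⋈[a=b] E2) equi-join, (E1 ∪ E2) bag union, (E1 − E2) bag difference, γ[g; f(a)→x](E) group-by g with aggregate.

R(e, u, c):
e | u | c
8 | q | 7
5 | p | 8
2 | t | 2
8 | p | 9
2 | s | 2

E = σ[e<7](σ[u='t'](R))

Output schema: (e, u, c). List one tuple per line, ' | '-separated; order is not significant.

Row counts bottom-up:
  R → 5
  σ[u='t'](R) → 1
  σ[e<7](σ[u='t'](R)) → 1

== RESULT ==
e | u | c
2 | t | 2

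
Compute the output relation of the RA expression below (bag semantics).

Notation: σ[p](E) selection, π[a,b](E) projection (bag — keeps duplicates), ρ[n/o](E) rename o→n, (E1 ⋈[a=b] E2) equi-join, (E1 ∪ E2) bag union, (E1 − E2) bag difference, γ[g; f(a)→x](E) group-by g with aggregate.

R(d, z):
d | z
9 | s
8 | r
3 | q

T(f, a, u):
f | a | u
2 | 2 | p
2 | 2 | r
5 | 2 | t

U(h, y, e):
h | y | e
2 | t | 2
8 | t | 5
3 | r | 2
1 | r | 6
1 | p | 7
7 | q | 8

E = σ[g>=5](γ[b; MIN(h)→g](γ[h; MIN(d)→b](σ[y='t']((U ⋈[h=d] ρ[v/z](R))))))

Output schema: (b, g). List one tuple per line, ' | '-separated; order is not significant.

Per-node cardinality:
  U → 6
  R → 3
  ρ[v/z](R) → 3
  (U ⋈[h=d] ρ[v/z](R)) → 2
  σ[y='t']((U ⋈[h=d] ρ[v/z](R))) → 1
  γ[h; MIN(d)→b](σ[y='t']((U ⋈[h=d] ρ[v/z](R)))) → 1
  γ[b; MIN(h)→g](γ[h; MIN(d)→b](σ[y='t']((U ⋈[h=d] ρ[v/z](R))))) → 1
  σ[g>=5](γ[b; MIN(h)→g](γ[h; MIN(d)→b](σ[y='t']((U ⋈[h=d] ρ[v/z](R)))))) → 1

== RESULT ==
b | g
8 | 8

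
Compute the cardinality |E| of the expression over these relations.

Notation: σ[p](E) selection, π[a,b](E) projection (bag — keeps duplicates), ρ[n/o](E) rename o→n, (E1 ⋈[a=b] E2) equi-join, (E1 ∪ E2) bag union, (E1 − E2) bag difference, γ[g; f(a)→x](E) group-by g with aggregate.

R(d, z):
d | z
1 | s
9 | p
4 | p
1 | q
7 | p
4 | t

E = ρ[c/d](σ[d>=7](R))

Subexpression sizes:
  R → 6
  σ[d>=7](R) → 2
  ρ[c/d](σ[d>=7](R)) → 2

|E| = 2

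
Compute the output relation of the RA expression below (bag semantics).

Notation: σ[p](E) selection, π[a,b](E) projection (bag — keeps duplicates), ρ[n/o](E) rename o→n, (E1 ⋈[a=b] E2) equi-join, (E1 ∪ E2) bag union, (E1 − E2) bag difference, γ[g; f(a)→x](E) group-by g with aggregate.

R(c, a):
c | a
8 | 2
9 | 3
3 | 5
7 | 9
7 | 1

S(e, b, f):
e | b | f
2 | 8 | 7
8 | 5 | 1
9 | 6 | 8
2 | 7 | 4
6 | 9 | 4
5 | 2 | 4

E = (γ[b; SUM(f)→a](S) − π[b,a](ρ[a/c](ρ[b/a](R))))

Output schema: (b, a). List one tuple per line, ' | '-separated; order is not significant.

Stepwise |·|:
  S → 6
  γ[b; SUM(f)→a](S) → 6
  R → 5
  ρ[b/a](R) → 5
  ρ[a/c](ρ[b/a](R)) → 5
  π[b,a](ρ[a/c](ρ[b/a](R))) → 5
  (γ[b; SUM(f)→a](S) − π[b,a](ρ[a/c](ρ[b/a](R)))) → 6

== RESULT ==
b | a
2 | 4
5 | 1
6 | 8
7 | 4
8 | 7
9 | 4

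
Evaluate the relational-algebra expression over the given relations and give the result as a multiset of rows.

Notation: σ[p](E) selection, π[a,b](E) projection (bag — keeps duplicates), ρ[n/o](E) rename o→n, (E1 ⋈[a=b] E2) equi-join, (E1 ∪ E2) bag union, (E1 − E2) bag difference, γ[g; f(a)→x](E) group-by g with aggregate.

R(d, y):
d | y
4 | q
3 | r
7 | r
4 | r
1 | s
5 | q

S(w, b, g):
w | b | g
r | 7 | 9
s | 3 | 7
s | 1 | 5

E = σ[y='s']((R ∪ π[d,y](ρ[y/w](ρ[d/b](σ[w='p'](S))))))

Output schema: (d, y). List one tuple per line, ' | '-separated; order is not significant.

Stepwise |·|:
  R → 6
  S → 3
  σ[w='p'](S) → 0
  ρ[d/b](σ[w='p'](S)) → 0
  ρ[y/w](ρ[d/b](σ[w='p'](S))) → 0
  π[d,y](ρ[y/w](ρ[d/b](σ[w='p'](S)))) → 0
  (R ∪ π[d,y](ρ[y/w](ρ[d/b](σ[w='p'](S))))) → 6
  σ[y='s']((R ∪ π[d,y](ρ[y/w](ρ[d/b](σ[w='p'](S)))))) → 1

== RESULT ==
d | y
1 | s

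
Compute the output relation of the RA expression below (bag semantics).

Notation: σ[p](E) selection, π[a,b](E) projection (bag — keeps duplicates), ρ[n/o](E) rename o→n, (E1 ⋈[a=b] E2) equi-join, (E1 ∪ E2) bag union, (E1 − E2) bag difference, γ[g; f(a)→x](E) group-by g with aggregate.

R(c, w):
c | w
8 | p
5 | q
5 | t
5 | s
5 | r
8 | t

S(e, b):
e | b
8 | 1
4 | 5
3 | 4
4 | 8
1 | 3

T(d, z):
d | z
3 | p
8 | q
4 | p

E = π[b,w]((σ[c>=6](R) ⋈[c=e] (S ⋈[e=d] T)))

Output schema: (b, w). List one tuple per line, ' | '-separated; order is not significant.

Stepwise |·|:
  R → 6
  σ[c>=6](R) → 2
  S → 5
  T → 3
  (S ⋈[e=d] T) → 4
  (σ[c>=6](R) ⋈[c=e] (S ⋈[e=d] T)) → 2
  π[b,w]((σ[c>=6](R) ⋈[c=e] (S ⋈[e=d] T))) → 2

== RESULT ==
b | w
1 | p
1 | t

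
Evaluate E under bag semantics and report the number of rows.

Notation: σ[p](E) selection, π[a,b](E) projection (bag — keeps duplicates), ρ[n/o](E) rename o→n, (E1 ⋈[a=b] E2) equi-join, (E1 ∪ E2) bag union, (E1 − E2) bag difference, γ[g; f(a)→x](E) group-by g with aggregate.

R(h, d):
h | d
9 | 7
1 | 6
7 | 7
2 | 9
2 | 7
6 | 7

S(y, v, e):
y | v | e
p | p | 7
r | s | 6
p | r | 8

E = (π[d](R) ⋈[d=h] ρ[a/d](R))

Per-node cardinality:
  R → 6
  π[d](R) → 6
  R → 6
  ρ[a/d](R) → 6
  (π[d](R) ⋈[d=h] ρ[a/d](R)) → 6

|E| = 6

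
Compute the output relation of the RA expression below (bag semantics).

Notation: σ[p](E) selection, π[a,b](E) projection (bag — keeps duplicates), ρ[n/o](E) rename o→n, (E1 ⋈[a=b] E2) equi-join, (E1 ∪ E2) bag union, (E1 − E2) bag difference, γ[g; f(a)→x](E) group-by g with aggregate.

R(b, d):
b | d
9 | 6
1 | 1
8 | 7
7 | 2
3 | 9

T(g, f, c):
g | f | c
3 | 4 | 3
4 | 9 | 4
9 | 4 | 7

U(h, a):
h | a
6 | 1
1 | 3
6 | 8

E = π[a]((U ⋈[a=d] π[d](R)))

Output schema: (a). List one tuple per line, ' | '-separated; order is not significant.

Per-node cardinality:
  U → 3
  R → 5
  π[d](R) → 5
  (U ⋈[a=d] π[d](R)) → 1
  π[a]((U ⋈[a=d] π[d](R))) → 1

== RESULT ==
a
1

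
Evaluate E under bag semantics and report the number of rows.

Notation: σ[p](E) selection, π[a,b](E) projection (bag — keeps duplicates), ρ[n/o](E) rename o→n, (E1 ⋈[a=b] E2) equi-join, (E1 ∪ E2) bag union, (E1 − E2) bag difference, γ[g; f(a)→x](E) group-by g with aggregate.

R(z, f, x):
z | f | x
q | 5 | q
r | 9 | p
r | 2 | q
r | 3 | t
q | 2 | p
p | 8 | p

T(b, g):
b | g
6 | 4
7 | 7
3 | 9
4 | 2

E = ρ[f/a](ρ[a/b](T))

Subexpression sizes:
  T → 4
  ρ[a/b](T) → 4
  ρ[f/a](ρ[a/b](T)) → 4

|E| = 4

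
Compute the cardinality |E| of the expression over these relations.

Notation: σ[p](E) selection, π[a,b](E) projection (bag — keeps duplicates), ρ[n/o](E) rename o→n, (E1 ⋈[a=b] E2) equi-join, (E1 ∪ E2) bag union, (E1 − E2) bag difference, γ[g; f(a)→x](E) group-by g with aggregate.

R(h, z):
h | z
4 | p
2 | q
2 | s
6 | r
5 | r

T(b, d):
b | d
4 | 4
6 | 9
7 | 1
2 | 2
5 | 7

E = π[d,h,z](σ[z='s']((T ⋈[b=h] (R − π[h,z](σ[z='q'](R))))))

Stepwise |·|:
  T → 5
  R → 5
  R → 5
  σ[z='q'](R) → 1
  π[h,z](σ[z='q'](R)) → 1
  (R − π[h,z](σ[z='q'](R))) → 4
  (T ⋈[b=h] (R − π[h,z](σ[z='q'](R)))) → 4
  σ[z='s']((T ⋈[b=h] (R − π[h,z](σ[z='q'](R))))) → 1
  π[d,h,z](σ[z='s']((T ⋈[b=h] (R − π[h,z](σ[z='q'](R)))))) → 1

|E| = 1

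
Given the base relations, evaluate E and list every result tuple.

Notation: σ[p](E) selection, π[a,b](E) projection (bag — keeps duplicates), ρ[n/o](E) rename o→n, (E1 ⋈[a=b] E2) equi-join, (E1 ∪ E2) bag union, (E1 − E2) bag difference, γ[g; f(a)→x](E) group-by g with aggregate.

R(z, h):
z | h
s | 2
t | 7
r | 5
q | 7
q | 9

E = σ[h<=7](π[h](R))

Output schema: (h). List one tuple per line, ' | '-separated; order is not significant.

Row counts bottom-up:
  R → 5
  π[h](R) → 5
  σ[h<=7](π[h](R)) → 4

== RESULT ==
h
2
5
7
7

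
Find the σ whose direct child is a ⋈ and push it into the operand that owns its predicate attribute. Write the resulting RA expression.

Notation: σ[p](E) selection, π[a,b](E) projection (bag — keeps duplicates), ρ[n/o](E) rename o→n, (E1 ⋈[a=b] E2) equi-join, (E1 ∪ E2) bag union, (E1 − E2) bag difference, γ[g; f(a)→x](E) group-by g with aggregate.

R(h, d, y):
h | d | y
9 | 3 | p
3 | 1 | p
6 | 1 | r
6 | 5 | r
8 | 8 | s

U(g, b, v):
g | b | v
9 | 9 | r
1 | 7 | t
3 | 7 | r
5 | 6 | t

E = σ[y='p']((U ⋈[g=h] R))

σ filters on y, owned by the right side.
E' = (U ⋈[g=h] σ[y='p'](R))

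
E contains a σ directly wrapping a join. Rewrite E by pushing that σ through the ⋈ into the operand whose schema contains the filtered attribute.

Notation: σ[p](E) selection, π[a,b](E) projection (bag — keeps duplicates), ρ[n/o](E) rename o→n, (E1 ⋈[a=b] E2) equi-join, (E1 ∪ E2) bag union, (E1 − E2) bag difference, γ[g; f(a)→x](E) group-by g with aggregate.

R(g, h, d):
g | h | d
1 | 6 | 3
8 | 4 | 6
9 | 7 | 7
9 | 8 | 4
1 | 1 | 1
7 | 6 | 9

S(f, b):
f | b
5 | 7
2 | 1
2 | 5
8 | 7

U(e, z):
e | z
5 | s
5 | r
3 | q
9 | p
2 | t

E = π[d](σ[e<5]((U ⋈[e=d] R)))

σ filters on e, owned by the left side.
E' = π[d]((σ[e<5](U) ⋈[e=d] R))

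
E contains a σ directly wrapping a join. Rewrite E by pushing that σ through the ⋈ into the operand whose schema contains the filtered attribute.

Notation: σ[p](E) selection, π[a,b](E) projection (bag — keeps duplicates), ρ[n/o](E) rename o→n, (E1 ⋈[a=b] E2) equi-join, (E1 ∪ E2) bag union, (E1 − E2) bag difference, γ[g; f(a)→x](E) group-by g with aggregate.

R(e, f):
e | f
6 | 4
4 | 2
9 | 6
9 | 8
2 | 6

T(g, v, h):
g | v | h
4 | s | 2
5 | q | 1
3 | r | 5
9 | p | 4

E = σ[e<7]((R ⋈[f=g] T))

σ filters on e, owned by the left side.
E' = (σ[e<7](R) ⋈[f=g] T)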